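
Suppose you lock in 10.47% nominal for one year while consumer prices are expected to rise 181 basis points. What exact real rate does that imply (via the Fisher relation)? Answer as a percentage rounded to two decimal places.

1 + r = 1.10470 / 1.01810 = 1.085060
r = 1.085060 − 1 = 8.5060%, i.e. 8.51%.

8.51%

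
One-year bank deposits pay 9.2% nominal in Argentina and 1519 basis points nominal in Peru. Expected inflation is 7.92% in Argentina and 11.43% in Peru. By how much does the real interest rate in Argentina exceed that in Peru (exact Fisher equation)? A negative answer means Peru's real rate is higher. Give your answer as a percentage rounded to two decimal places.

-2.19%

Argentina: (1 + 0.0920)/(1 + 0.0792) − 1 = 1.1861%
Peru: (1 + 0.1519)/(1 + 0.1143) − 1 = 3.3743%
Differential = 1.1861% − 3.3743% = -2.1883% → -2.19%.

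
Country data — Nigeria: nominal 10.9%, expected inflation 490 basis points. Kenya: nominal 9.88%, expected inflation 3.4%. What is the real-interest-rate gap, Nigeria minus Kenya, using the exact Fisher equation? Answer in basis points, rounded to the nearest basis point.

-55 basis points

Nigeria: (1 + 0.1090)/(1 + 0.0490) − 1 = 5.7197%
Kenya: (1 + 0.0988)/(1 + 0.0340) − 1 = 6.2669%
Differential = 5.7197% − 6.2669% = -0.5472% → -55 basis points.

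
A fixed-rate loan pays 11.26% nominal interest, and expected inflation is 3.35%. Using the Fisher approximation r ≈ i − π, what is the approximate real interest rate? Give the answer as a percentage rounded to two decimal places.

r ≈ i − π = 11.26% − 3.35% = 7.91%.

7.91%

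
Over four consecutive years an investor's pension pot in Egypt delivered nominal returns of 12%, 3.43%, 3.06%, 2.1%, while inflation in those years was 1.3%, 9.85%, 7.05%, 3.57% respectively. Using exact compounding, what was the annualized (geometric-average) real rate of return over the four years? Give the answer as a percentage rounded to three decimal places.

-0.302%

Nominal growth factor = 1.1200 × 1.0343 × 1.0306 × 1.0210 = 1.21893466
Price-level growth factor = 1.0130 × 1.0985 × 1.0705 × 1.0357 = 1.23375849
Real growth factor = 1.21893466 / 1.23375849 = 0.98798482
Annualized real rate = 0.98798482^(1/4) − 1 = -0.3017% → -0.302%.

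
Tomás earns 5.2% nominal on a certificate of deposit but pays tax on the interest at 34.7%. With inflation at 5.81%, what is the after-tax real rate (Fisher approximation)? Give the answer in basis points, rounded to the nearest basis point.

After-tax nominal return = 5.2% × (1 − 0.347) = 3.3956%.
r ≈ 3.3956% − 5.81% → -241 basis points.

-241 basis points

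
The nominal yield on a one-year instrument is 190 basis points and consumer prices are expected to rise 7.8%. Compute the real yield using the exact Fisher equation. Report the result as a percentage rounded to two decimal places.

-5.47%

By the Fisher identity, 1 + r = (1 + i)/(1 + π).
1 + r = 1.01900 / 1.07800 = 0.945269
r = 0.945269 − 1 = -5.4731%, i.e. -5.47%.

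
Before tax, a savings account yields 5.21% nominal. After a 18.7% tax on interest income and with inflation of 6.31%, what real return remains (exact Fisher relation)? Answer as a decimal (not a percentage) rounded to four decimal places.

-0.0195

After-tax nominal return = 5.21% × (1 − 0.187) = 4.23573%.
1 + r = 1.0423573 / 1.06310 = 0.980488
After-tax real rate = 0.980488 − 1 → -0.0195.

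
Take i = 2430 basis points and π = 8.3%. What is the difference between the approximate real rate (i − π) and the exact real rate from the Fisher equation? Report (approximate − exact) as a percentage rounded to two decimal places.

Approximate: r ≈ 24.300% − 8.300% = 16.0000%
Exact: (1 + 0.2430)/(1 + 0.0830) − 1 = 14.7738%
Error = 16.0000% − 14.7738% = 1.2262% → 1.23%.

1.23%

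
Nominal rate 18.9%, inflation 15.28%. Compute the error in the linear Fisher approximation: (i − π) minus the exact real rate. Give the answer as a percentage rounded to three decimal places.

Approximate: r ≈ 18.900% − 15.280% = 3.6200%
Exact: (1 + 0.1890)/(1 + 0.1528) − 1 = 3.1402%
Error = 3.6200% − 3.1402% = 0.4798% → 0.480%.

0.480%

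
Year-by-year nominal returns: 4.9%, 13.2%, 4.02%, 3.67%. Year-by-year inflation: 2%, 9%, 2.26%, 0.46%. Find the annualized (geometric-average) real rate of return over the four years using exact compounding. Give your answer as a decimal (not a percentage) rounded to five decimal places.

Compound the nominal returns: 1.0490 × 1.1320 × 1.0402 × 1.0367 = 1.28053621.
Compound inflation: 1.0200 × 1.0900 × 1.0226 × 1.0046 = 1.14215654.
Deflate: 1.28053621 / 1.14215654 = 1.12115648.
Annualized real rate = 1.12115648^(1/4) − 1 = 2.9003% → 0.02900.

0.02900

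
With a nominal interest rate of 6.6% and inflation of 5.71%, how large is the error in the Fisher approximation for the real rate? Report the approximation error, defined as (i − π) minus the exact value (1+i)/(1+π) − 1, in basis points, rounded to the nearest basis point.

Approximate: r ≈ 6.600% − 5.710% = 0.8900%
Exact: (1 + 0.0660)/(1 + 0.0571) − 1 = 0.8419%
Error = 0.8900% − 0.8419% = 0.0481% → 5 basis points.

5 basis points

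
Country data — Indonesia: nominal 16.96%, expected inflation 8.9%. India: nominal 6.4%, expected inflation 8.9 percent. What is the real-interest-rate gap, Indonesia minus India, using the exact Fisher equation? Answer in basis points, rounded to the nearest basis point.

Indonesia: (1 + 0.1696)/(1 + 0.0890) − 1 = 7.4013%
India: (1 + 0.0640)/(1 + 0.0890) − 1 = -2.2957%
Differential = 7.4013% − (-2.2957%) = 9.6970% → 970 basis points.

970 basis points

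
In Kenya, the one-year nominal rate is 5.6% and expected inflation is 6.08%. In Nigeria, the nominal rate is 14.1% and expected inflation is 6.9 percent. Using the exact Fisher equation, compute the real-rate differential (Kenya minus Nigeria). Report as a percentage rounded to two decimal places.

Kenya: (1 + 0.0560)/(1 + 0.0608) − 1 = -0.4525%
Nigeria: (1 + 0.1410)/(1 + 0.0690) − 1 = 6.7353%
Differential = -0.4525% − 6.7353% = -7.1878% → -7.19%.

-7.19%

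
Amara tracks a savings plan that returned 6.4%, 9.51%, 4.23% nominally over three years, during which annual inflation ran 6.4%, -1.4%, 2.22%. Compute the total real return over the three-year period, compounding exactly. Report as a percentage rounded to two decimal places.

13.25%

Compound the nominal returns: 1.0640 × 1.0951 × 1.0423 = 1.214474.
Compound inflation: 1.0640 × 0.9860 × 1.0222 = 1.072394.
Deflate: 1.214474 / 1.072394 = 1.132488.
Total real return = 1.132488 − 1 → 13.25%.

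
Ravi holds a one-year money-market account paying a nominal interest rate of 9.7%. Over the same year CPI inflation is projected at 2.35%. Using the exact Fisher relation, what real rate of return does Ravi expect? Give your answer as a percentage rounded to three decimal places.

By the Fisher relation, 1 + r = (1 + i)/(1 + π).
1 + r = 1.09700 / 1.02350 = 1.071812
r = 1.071812 − 1 = 7.1812%, i.e. 7.181%.

7.181%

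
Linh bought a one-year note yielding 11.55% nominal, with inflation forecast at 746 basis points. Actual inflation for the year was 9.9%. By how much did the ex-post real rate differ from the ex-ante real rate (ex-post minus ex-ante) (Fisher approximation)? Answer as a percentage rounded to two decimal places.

-2.44%

Ex-ante: 11.55% − 7.46% = 4.090%
Ex-post: 11.55% − 9.9% = 1.650%
Difference (ex-post − ex-ante) = -2.4400% → -2.44%.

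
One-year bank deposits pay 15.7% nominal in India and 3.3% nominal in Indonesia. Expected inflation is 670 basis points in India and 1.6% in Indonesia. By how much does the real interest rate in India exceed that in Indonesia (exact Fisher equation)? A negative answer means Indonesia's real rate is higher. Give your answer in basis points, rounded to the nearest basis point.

India: (1 + 0.1570)/(1 + 0.0670) − 1 = 8.4349%
Indonesia: (1 + 0.0330)/(1 + 0.0160) − 1 = 1.6732%
Differential = 8.4349% − 1.6732% = 6.7616% → 676 basis points.

676 basis points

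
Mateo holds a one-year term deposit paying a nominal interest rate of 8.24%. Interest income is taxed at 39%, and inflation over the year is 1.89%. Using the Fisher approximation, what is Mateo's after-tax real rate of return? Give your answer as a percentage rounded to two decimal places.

3.14%

After-tax nominal return = 8.24% × (1 − 0.39) = 5.0264%.
r ≈ 5.0264% − 1.89% → 3.14%.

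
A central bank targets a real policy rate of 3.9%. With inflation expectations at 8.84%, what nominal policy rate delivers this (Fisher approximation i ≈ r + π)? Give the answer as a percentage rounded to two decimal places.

12.74%

i ≈ r + π = 3.9% + 8.84% = 12.74%.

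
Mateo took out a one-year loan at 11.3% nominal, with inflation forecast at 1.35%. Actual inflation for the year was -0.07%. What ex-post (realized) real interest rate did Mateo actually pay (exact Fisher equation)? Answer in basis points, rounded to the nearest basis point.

Ex-post: (1 + 0.1130)/(1 − 0.0007) − 1 = 11.3780%
So the realized real rate is 1138 basis points.

1138 basis points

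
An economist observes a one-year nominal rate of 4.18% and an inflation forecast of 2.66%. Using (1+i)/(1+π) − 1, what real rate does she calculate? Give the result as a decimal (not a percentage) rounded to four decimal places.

0.0148

By the Fisher relation, 1 + r = (1 + i)/(1 + π).
1 + r = 1.04180 / 1.02660 = 1.014806
r = 1.014806 − 1 = 1.4806%, i.e. 0.0148.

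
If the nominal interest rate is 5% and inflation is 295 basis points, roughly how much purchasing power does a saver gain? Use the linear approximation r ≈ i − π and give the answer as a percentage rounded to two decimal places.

2.05%

r ≈ i − π = 5% − 2.95% = 2.05%.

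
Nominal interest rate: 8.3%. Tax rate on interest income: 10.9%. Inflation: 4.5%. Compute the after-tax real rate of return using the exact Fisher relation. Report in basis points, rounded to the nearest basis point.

After-tax nominal return = 8.3% × (1 − 0.109) = 7.3953%.
1 + r = 1.073953 / 1.04500 = 1.027706
After-tax real rate = 1.027706 − 1 → 277 basis points.

277 basis points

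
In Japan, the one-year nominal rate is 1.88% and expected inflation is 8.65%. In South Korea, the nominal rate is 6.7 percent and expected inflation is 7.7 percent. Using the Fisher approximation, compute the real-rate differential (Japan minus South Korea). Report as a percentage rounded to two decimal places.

-5.77%

Japan: 1.88% − 8.65% = -6.770%
South Korea: 6.7% − 7.7% = -1.000%
Differential = -5.770% → -5.77%.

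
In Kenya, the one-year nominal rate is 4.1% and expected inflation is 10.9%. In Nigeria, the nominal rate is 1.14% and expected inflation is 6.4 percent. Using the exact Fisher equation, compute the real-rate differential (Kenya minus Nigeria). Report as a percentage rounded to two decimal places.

-1.19%

Kenya: (1 + 0.0410)/(1 + 0.1090) − 1 = -6.1317%
Nigeria: (1 + 0.0114)/(1 + 0.0640) − 1 = -4.9436%
Differential = -6.1317% − (-4.9436%) = -1.1880% → -1.19%.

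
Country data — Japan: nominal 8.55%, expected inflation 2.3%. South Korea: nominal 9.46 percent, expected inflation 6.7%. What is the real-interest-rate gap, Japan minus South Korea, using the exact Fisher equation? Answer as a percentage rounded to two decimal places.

3.52%

Japan: (1 + 0.0855)/(1 + 0.0230) − 1 = 6.1095%
South Korea: (1 + 0.0946)/(1 + 0.0670) − 1 = 2.5867%
Differential = 6.1095% − 2.5867% = 3.5228% → 3.52%.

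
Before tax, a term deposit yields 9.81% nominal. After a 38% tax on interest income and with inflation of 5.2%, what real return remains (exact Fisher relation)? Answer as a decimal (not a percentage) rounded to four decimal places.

0.0084

After-tax nominal return = 9.81% × (1 − 0.38) = 6.0822%.
1 + r = 1.060822 / 1.05200 = 1.008386
After-tax real rate = 1.008386 − 1 → 0.0084.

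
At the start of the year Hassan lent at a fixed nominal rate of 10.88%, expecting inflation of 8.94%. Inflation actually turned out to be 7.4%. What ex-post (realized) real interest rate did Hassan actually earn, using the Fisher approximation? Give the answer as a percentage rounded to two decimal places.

Ex-post: 10.88% − 7.4% = 3.480%
So the realized real rate is 3.48%.

3.48%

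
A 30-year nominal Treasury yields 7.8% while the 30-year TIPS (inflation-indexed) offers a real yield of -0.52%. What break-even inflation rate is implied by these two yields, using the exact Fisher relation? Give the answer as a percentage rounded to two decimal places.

(1 + π) = (1 + i)/(1 + r) = 1.07800 / 0.99480 = 1.083635
Break-even inflation = 1.083635 − 1 → 8.36%.

8.36%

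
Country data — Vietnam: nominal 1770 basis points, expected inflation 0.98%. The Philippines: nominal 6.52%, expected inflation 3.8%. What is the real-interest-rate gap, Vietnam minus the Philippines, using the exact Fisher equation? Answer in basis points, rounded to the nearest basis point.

Vietnam: (1 + 0.1770)/(1 + 0.0098) − 1 = 16.5577%
The Philippines: (1 + 0.0652)/(1 + 0.0380) − 1 = 2.6204%
Differential = 16.5577% − 2.6204% = 13.9373% → 1394 basis points.

1394 basis points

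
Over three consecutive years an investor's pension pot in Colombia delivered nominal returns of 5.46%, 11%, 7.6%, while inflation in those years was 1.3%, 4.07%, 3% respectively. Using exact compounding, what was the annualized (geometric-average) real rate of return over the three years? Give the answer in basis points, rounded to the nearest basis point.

Compound the nominal returns: 1.0546 × 1.1100 × 1.0760 = 1.25957206.
Compound inflation: 1.0130 × 1.0407 × 1.0300 = 1.08585597.
Deflate: 1.25957206 / 1.08585597 = 1.15998078.
Annualized real rate = 1.15998078^(1/3) − 1 = 5.0712% → 507 basis points.

507 basis points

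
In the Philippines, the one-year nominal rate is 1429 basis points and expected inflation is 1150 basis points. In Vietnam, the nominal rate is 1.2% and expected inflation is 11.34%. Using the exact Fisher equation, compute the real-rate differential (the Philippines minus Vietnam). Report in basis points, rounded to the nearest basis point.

The Philippines: (1 + 0.1429)/(1 + 0.1150) − 1 = 2.5022%
Vietnam: (1 + 0.0120)/(1 + 0.1134) − 1 = -9.1072%
Differential = 2.5022% − (-9.1072%) = 11.6095% → 1161 basis points.

1161 basis points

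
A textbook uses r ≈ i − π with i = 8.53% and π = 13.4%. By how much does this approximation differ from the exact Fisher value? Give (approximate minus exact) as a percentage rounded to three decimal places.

Approximate: r ≈ 8.530% − 13.400% = -4.8700%
Exact: (1 + 0.0853)/(1 + 0.1340) − 1 = -4.29453%
Error = -4.8700% − (-4.29453%) = -0.57547% → -0.575%.

-0.575%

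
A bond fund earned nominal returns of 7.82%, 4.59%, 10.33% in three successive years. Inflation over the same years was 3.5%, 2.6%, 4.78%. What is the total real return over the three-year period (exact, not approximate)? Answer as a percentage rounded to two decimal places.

11.82%

Compound the nominal returns: 1.0782 × 1.0459 × 1.1033 = 1.244180.
Compound inflation: 1.0350 × 1.0260 × 1.0478 = 1.112669.
Deflate: 1.244180 / 1.112669 = 1.118194.
Total real return = 1.118194 − 1 → 11.82%.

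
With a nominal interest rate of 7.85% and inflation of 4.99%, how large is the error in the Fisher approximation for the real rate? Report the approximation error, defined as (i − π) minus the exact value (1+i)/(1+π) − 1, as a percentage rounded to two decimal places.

Approximate: r ≈ 7.850% − 4.990% = 2.8600%
Exact: (1 + 0.0785)/(1 + 0.0499) − 1 = 2.7241%
Error = 2.8600% − 2.7241% = 0.1359% → 0.14%.

0.14%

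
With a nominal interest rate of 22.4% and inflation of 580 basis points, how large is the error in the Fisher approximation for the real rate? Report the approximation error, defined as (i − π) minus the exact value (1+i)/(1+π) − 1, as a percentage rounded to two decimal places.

0.91%

Approximate: r ≈ 22.400% − 5.800% = 16.6000%
Exact: (1 + 0.2240)/(1 + 0.0580) − 1 = 15.6900%
Error = 16.6000% − 15.6900% = 0.9100% → 0.91%.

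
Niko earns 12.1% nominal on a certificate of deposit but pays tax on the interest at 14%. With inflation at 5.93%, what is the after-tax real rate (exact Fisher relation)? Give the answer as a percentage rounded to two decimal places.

After-tax nominal return = 12.1% × (1 − 0.14) = 10.4060%.
1 + r = 1.10406 / 1.05930 = 1.042254
After-tax real rate = 1.042254 − 1 → 4.23%.

4.23%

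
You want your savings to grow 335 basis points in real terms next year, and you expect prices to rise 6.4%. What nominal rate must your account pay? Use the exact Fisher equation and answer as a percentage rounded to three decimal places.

(1 + i) = (1 + r)(1 + π) = 1.03350 × 1.06400 = 1.099644
i = 1.099644 − 1, so the required nominal rate is 9.964%.

9.964%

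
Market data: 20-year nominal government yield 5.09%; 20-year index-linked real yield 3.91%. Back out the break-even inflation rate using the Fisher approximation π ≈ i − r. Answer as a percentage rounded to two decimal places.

π ≈ i − r = 5.09% − 3.91% → 1.18%.

1.18%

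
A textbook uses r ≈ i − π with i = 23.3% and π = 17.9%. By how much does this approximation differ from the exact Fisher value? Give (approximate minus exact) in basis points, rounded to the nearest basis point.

82 basis points

Approximate: r ≈ 23.300% − 17.900% = 5.4000%
Exact: (1 + 0.2330)/(1 + 0.1790) − 1 = 4.5802%
Error = 5.4000% − 4.5802% = 0.8198% → 82 basis points.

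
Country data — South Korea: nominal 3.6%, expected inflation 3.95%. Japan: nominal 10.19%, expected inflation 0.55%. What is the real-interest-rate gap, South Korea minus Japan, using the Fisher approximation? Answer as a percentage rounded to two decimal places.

South Korea: 3.6% − 3.95% = -0.350%
Japan: 10.19% − 0.55% = 9.640%
Differential = -9.990% → -9.99%.

-9.99%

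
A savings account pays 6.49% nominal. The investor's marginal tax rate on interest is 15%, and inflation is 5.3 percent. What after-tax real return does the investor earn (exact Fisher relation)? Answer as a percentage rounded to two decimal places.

After-tax nominal return = 6.49% × (1 − 0.15) = 5.5165%.
1 + r = 1.055165 / 1.05300 = 1.002056
After-tax real rate = 1.002056 − 1 → 0.21%.

0.21%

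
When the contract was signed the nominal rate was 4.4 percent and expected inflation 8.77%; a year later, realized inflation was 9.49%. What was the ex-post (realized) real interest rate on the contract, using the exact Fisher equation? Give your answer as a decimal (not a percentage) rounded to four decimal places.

-0.0465

Ex-post: (1 + 0.0440)/(1 + 0.0949) − 1 = -4.6488%
So the realized real rate is -0.0465.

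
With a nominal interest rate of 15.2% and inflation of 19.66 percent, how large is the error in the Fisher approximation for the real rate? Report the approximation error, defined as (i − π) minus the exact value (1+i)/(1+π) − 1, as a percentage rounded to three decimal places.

-0.733%

Approximate: r ≈ 15.200% − 19.660% = -4.4600%
Exact: (1 + 0.1520)/(1 + 0.1966) − 1 = -3.7272%
Error = -4.4600% − (-3.7272%) = -0.7328% → -0.733%.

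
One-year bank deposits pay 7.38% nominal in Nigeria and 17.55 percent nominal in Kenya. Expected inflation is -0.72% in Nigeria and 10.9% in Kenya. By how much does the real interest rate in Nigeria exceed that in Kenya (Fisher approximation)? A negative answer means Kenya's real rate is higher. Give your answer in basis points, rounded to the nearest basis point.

Nigeria: 7.38% − (-0.72%) = 8.100%
Kenya: 17.55% − 10.9% = 6.650%
Differential = 1.450% → 145 basis points.

145 basis points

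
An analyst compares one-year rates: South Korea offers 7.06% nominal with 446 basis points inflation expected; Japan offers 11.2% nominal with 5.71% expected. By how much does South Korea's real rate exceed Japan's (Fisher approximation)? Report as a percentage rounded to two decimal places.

-2.89%

South Korea: 7.06% − 4.46% = 2.600%
Japan: 11.2% − 5.71% = 5.490%
Differential = -2.890% → -2.89%.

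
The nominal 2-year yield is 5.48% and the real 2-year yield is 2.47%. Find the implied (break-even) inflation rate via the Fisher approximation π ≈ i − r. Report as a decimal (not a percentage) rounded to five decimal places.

π ≈ i − r = 5.48% − 2.47% → 0.03010.

0.03010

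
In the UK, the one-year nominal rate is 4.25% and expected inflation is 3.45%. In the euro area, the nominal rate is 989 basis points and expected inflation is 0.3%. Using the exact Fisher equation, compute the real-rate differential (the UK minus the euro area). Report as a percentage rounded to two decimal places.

-8.79%

The UK: (1 + 0.0425)/(1 + 0.0345) − 1 = 0.7733%
The euro area: (1 + 0.0989)/(1 + 0.0030) − 1 = 9.5613%
Differential = 0.7733% − 9.5613% = -8.7880% → -8.79%.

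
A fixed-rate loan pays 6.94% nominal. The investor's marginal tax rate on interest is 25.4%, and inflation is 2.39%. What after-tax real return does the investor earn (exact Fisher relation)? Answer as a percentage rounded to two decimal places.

2.72%

After-tax nominal return = 6.94% × (1 − 0.254) = 5.17724%.
1 + r = 1.0517724 / 1.02390 = 1.027222
After-tax real rate = 1.027222 − 1 → 2.72%.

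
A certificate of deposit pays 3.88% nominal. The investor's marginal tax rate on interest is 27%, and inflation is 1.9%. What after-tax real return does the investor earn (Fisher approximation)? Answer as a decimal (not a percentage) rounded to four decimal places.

After-tax nominal return = 3.88% × (1 − 0.27) = 2.8324%.
r ≈ 2.8324% − 1.9% → 0.0093.

0.0093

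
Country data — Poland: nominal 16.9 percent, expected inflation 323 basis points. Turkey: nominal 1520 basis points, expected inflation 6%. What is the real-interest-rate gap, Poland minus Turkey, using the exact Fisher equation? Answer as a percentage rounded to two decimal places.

Poland: (1 + 0.1690)/(1 + 0.0323) − 1 = 13.2423%
Turkey: (1 + 0.1520)/(1 + 0.0600) − 1 = 8.6792%
Differential = 13.2423% − 8.6792% = 4.5630% → 4.56%.

4.56%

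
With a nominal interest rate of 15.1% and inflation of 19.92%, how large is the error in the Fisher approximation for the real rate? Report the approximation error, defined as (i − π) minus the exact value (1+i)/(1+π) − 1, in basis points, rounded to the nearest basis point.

Approximate: r ≈ 15.100% − 19.920% = -4.8200%
Exact: (1 + 0.1510)/(1 + 0.1992) − 1 = -4.0193%
Error = -4.8200% − (-4.0193%) = -0.8007% → -80 basis points.

-80 basis points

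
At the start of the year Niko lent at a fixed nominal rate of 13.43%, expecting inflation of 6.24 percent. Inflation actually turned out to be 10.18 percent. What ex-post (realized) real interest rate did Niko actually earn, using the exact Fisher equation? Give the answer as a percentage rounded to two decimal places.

2.95%

Ex-post: (1 + 0.1343)/(1 + 0.1018) − 1 = 2.9497%
So the realized real rate is 2.95%.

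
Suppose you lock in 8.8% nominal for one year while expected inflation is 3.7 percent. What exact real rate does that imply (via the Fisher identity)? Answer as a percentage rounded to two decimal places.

4.92%

By the Fisher identity, 1 + r = (1 + i)/(1 + π).
1 + r = 1.08800 / 1.03700 = 1.049180
r = 1.049180 − 1 = 4.9180%, i.e. 4.92%.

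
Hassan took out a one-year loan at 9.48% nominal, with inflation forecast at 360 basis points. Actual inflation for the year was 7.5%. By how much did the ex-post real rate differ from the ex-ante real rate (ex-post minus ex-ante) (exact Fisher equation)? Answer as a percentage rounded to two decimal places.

Ex-ante: (1 + 0.0948)/(1 + 0.0360) − 1 = 5.6757%
Ex-post: (1 + 0.0948)/(1 + 0.0750) − 1 = 1.8419%
Difference (ex-post − ex-ante) = -3.8338% → -3.83%.

-3.83%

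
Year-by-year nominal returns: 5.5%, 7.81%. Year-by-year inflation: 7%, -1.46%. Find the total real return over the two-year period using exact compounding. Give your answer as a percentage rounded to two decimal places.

Compound the nominal returns: 1.0550 × 1.0781 = 1.137396.
Compound inflation: 1.0700 × 0.9854 = 1.054378.
Deflate: 1.137396 / 1.054378 = 1.078736.
Total real return = 1.078736 − 1 → 7.87%.

7.87%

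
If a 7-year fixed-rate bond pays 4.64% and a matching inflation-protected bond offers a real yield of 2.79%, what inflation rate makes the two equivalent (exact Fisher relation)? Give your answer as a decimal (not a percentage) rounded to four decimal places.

(1 + π) = (1 + i)/(1 + r) = 1.04640 / 1.02790 = 1.017998
Break-even inflation = 1.017998 − 1 → 0.0180.

0.0180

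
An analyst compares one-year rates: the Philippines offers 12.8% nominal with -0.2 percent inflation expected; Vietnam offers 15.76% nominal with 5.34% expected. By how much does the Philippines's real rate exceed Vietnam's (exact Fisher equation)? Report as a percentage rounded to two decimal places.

3.13%

The Philippines: (1 + 0.1280)/(1 − 0.0020) − 1 = 13.0261%
Vietnam: (1 + 0.1576)/(1 + 0.0534) − 1 = 9.8918%
Differential = 13.0261% − 9.8918% = 3.1343% → 3.13%.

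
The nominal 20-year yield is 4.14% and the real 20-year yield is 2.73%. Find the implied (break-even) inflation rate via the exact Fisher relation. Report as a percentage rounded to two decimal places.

(1 + π) = (1 + i)/(1 + r) = 1.04140 / 1.02730 = 1.013725
Break-even inflation = 1.013725 − 1 → 1.37%.

1.37%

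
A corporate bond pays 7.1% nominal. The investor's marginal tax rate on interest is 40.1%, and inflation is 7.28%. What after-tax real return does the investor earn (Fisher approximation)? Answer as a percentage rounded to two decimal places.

After-tax nominal return = 7.1% × (1 − 0.401) = 4.2529%.
r ≈ 4.2529% − 7.28% → -3.03%.

-3.03%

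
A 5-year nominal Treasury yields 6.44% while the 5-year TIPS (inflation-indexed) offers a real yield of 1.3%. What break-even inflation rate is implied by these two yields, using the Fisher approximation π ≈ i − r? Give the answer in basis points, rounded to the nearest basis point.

514 basis points

π ≈ i − r = 6.44% − 1.3% → 514 basis points.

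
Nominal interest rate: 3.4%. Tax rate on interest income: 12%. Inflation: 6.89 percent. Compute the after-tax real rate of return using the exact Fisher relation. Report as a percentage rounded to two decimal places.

-3.65%

After-tax nominal return = 3.4% × (1 − 0.12) = 2.9920%.
1 + r = 1.02992 / 1.06890 = 0.963533
After-tax real rate = 0.963533 − 1 → -3.65%.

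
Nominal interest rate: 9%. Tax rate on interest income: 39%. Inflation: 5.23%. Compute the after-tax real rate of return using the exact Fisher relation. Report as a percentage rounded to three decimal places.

0.247%

After-tax nominal return = 9% × (1 − 0.39) = 5.4900%.
1 + r = 1.05490 / 1.05230 = 1.002471
After-tax real rate = 1.002471 − 1 → 0.247%.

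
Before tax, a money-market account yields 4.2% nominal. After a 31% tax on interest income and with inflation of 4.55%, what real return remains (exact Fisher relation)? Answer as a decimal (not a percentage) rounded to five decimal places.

After-tax nominal return = 4.2% × (1 − 0.31) = 2.8980%.
1 + r = 1.02898 / 1.04550 = 0.984199
After-tax real rate = 0.984199 − 1 → -0.01580.

-0.01580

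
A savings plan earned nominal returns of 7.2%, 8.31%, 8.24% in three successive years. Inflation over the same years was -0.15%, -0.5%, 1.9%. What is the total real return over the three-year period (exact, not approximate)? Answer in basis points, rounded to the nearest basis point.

Nominal growth factor = 1.0720 × 1.0831 × 1.0824 = 1.256756
Price-level growth factor = 0.9985 × 0.9950 × 1.0190 = 1.012384
Real growth factor = 1.256756 / 1.012384 = 1.241383
Total real return = 1.241383 − 1 → 2414 basis points.

2414 basis points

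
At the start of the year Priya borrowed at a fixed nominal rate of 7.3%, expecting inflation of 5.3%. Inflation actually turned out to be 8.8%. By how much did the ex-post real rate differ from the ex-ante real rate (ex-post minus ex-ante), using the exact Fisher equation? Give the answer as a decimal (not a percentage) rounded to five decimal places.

-0.03278

Ex-ante: (1 + 0.0730)/(1 + 0.0530) − 1 = 1.8993%
Ex-post: (1 + 0.0730)/(1 + 0.0880) − 1 = -1.3787%
Difference (ex-post − ex-ante) = -3.2780% → -0.03278.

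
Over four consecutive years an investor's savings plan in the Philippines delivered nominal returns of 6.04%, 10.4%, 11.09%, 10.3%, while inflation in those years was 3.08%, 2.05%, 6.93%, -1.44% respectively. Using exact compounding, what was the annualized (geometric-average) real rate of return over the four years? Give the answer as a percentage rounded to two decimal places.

Compound the nominal returns: 1.0604 × 1.1040 × 1.1109 × 1.1030 = 1.43446274.
Compound inflation: 1.0308 × 1.0205 × 1.0693 × 0.9856 = 1.10863269.
Deflate: 1.43446274 / 1.10863269 = 1.29390262.
Annualized real rate = 1.29390262^(1/4) − 1 = 6.6536% → 6.65%.

6.65%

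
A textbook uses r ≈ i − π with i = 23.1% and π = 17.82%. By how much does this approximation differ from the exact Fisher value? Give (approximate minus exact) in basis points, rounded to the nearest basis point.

80 basis points

Approximate: r ≈ 23.100% − 17.820% = 5.2800%
Exact: (1 + 0.2310)/(1 + 0.1782) − 1 = 4.4814%
Error = 5.2800% − 4.4814% = 0.7986% → 80 basis points.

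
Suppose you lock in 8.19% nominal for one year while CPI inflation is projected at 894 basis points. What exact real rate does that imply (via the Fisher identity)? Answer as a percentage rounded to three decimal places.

By the Fisher identity, 1 + r = (1 + i)/(1 + π).
1 + r = 1.08190 / 1.08940 = 0.9931155
r = 0.9931155 − 1 = -0.68845%, i.e. -0.688%.

-0.688%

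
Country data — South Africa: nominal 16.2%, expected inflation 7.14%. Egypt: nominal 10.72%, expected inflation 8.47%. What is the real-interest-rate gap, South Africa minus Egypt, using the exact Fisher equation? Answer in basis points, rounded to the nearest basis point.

638 basis points

South Africa: (1 + 0.1620)/(1 + 0.0714) − 1 = 8.4562%
Egypt: (1 + 0.1072)/(1 + 0.0847) − 1 = 2.0743%
Differential = 8.4562% − 2.0743% = 6.3819% → 638 basis points.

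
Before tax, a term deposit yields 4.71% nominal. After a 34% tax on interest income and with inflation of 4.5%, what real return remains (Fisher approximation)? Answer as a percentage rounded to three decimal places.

-1.391%

After-tax nominal return = 4.71% × (1 − 0.34) = 3.1086%.
r ≈ 3.1086% − 4.5% → -1.391%.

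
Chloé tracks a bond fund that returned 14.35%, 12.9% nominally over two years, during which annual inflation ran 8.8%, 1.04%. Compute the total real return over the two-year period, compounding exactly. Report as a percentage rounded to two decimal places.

Nominal growth factor = 1.1435 × 1.1290 = 1.291012
Price-level growth factor = 1.0880 × 1.0104 = 1.099315
Real growth factor = 1.291012 / 1.099315 = 1.174378
Total real return = 1.174378 − 1 → 17.44%.

17.44%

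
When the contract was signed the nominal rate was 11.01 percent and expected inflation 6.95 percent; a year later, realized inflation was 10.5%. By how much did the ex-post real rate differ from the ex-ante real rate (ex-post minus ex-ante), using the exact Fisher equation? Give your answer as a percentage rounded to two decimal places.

-3.33%

Ex-ante: (1 + 0.1101)/(1 + 0.0695) − 1 = 3.7962%
Ex-post: (1 + 0.1101)/(1 + 0.1050) − 1 = 0.4615%
Difference (ex-post − ex-ante) = -3.3346% → -3.33%.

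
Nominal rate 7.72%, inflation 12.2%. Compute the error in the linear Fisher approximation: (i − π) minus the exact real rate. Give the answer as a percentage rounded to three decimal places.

-0.487%

Approximate: r ≈ 7.720% − 12.200% = -4.4800%
Exact: (1 + 0.0772)/(1 + 0.1220) − 1 = -3.9929%
Error = -4.4800% − (-3.9929%) = -0.4871% → -0.487%.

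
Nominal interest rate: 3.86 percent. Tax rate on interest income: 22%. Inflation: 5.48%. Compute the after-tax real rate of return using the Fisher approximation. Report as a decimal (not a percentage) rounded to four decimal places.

-0.0247

After-tax nominal return = 3.86% × (1 − 0.22) = 3.0108%.
r ≈ 3.0108% − 5.48% → -0.0247.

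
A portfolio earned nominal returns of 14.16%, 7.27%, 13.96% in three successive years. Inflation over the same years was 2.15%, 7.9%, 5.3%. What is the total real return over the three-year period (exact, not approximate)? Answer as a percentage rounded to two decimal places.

20.24%

Compound the nominal returns: 1.1416 × 1.0727 × 1.1396 = 1.395548.
Compound inflation: 1.0215 × 1.0790 × 1.0530 = 1.160615.
Deflate: 1.395548 / 1.160615 = 1.202421.
Total real return = 1.202421 − 1 → 20.24%.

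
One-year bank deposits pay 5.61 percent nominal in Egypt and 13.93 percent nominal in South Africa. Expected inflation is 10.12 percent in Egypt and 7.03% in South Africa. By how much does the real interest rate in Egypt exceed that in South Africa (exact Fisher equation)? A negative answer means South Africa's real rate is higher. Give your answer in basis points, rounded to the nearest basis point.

Egypt: (1 + 0.0561)/(1 + 0.1012) − 1 = -4.0955%
South Africa: (1 + 0.1393)/(1 + 0.0703) − 1 = 6.4468%
Differential = -4.0955% − 6.4468% = -10.5423% → -1054 basis points.

-1054 basis points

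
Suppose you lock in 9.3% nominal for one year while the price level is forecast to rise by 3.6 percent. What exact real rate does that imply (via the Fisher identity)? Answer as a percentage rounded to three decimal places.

5.502%

By the Fisher identity, 1 + r = (1 + i)/(1 + π).
1 + r = 1.09300 / 1.03600 = 1.055019
r = 1.055019 − 1 = 5.5019%, i.e. 5.502%.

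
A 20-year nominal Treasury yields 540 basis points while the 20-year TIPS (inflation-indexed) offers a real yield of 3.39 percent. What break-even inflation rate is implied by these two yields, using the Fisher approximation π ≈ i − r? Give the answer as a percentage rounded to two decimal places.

π ≈ i − r = 5.4% − 3.39% → 2.01%.

2.01%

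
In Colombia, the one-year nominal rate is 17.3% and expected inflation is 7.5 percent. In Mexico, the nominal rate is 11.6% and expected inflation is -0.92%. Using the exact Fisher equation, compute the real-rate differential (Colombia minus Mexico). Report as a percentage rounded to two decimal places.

-3.52%

Colombia: (1 + 0.1730)/(1 + 0.0750) − 1 = 9.1163%
Mexico: (1 + 0.1160)/(1 − 0.0092) − 1 = 12.6363%
Differential = 9.1163% − 12.6363% = -3.5200% → -3.52%.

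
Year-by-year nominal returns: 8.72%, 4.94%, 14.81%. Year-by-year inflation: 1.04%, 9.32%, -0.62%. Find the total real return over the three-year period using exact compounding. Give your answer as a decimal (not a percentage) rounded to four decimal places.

0.1933

Compound the nominal returns: 1.0872 × 1.0494 × 1.1481 = 1.309876.
Compound inflation: 1.0104 × 1.0932 × 0.9938 = 1.097721.
Deflate: 1.309876 / 1.097721 = 1.193269.
Total real return = 1.193269 − 1 → 0.1933.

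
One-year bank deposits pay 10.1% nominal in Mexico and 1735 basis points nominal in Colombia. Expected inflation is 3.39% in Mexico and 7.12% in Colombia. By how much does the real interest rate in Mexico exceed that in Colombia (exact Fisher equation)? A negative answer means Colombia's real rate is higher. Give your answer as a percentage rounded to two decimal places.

-3.06%

Mexico: (1 + 0.1010)/(1 + 0.0339) − 1 = 6.4900%
Colombia: (1 + 0.1735)/(1 + 0.0712) − 1 = 9.5500%
Differential = 6.4900% − 9.5500% = -3.0600% → -3.06%.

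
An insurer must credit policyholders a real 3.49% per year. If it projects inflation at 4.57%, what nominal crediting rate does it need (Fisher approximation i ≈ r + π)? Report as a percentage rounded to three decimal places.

i ≈ r + π = 3.49% + 4.57% = 8.060%.

8.060%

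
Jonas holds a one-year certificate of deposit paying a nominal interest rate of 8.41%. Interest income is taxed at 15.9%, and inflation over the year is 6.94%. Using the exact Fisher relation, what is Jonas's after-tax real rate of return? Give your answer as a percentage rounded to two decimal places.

0.12%

After-tax nominal return = 8.41% × (1 − 0.159) = 7.07281%.
1 + r = 1.0707281 / 1.06940 = 1.001242
After-tax real rate = 1.001242 − 1 → 0.12%.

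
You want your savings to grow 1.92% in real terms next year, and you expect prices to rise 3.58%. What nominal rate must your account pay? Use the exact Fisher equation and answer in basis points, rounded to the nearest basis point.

(1 + i) = (1 + r)(1 + π) = 1.01920 × 1.03580 = 1.05568736
i = 1.05568736 − 1, so the required nominal rate is 557 basis points.

557 basis points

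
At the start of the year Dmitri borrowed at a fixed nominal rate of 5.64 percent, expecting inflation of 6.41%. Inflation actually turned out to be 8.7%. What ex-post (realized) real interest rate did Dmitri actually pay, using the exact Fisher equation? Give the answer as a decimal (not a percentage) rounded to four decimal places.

Ex-post: (1 + 0.0564)/(1 + 0.0870) − 1 = -2.8151%
So the realized real rate is -0.0282.

-0.0282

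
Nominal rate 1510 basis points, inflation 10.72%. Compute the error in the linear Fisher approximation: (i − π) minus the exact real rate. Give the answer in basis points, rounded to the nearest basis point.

42 basis points

Approximate: r ≈ 15.100% − 10.720% = 4.3800%
Exact: (1 + 0.1510)/(1 + 0.1072) − 1 = 3.9559%
Error = 4.3800% − 3.9559% = 0.4241% → 42 basis points.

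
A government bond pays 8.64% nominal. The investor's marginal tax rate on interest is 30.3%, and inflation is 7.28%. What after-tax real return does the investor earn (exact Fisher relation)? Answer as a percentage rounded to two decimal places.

After-tax nominal return = 8.64% × (1 − 0.303) = 6.02208%.
1 + r = 1.0602208 / 1.07280 = 0.988274
After-tax real rate = 0.988274 − 1 → -1.17%.

-1.17%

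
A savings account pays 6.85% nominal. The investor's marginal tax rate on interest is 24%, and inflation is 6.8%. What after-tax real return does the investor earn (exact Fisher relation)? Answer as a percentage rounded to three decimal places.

-1.493%

After-tax nominal return = 6.85% × (1 − 0.24) = 5.2060%.
1 + r = 1.05206 / 1.06800 = 0.9850749
After-tax real rate = 0.9850749 − 1 → -1.493%.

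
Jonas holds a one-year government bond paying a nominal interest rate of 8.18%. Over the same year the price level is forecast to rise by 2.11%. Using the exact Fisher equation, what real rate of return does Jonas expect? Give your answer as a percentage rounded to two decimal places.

5.94%

1 + r = 1.08180 / 1.02110 = 1.059446
r = 1.059446 − 1 = 5.9446%, i.e. 5.94%.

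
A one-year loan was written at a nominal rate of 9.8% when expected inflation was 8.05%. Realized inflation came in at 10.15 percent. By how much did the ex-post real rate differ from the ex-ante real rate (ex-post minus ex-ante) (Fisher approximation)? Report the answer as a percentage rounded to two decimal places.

-2.10%

Ex-ante: 9.8% − 8.05% = 1.750%
Ex-post: 9.8% − 10.15% = -0.350%
Difference (ex-post − ex-ante) = -2.1000% → -2.10%.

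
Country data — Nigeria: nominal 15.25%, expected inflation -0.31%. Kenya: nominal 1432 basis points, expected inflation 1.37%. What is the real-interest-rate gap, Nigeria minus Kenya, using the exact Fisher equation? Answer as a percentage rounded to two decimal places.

Nigeria: (1 + 0.1525)/(1 − 0.0031) − 1 = 15.6084%
Kenya: (1 + 0.1432)/(1 + 0.0137) − 1 = 12.7750%
Differential = 15.6084% − 12.7750% = 2.8334% → 2.83%.

2.83%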